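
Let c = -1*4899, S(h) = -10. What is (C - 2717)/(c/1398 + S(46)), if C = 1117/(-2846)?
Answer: 1801951867/8954939 ≈ 201.22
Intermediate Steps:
c = -4899
C = -1117/2846 (C = 1117*(-1/2846) = -1117/2846 ≈ -0.39248)
(C - 2717)/(c/1398 + S(46)) = (-1117/2846 - 2717)/(-4899/1398 - 10) = -7733699/(2846*(-4899*1/1398 - 10)) = -7733699/(2846*(-1633/466 - 10)) = -7733699/(2846*(-6293/466)) = -7733699/2846*(-466/6293) = 1801951867/8954939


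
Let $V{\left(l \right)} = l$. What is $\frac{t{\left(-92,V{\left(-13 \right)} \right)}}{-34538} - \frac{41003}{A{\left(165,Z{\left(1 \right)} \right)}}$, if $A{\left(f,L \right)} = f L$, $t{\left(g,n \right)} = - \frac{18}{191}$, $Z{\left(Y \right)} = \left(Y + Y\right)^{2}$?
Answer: $- \frac{135243428197}{2176930140} \approx -62.126$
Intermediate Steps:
$Z{\left(Y \right)} = 4 Y^{2}$ ($Z{\left(Y \right)} = \left(2 Y\right)^{2} = 4 Y^{2}$)
$t{\left(g,n \right)} = - \frac{18}{191}$ ($t{\left(g,n \right)} = \left(-18\right) \frac{1}{191} = - \frac{18}{191}$)
$A{\left(f,L \right)} = L f$
$\frac{t{\left(-92,V{\left(-13 \right)} \right)}}{-34538} - \frac{41003}{A{\left(165,Z{\left(1 \right)} \right)}} = - \frac{18}{191 \left(-34538\right)} - \frac{41003}{4 \cdot 1^{2} \cdot 165} = \left(- \frac{18}{191}\right) \left(- \frac{1}{34538}\right) - \frac{41003}{4 \cdot 1 \cdot 165} = \frac{9}{3298379} - \frac{41003}{4 \cdot 165} = \frac{9}{3298379} - \frac{41003}{660} = - \frac{135243428197}{2176930140}$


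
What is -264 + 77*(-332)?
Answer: -25828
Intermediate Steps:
-264 + 77*(-332) = -264 - 25564 = -25828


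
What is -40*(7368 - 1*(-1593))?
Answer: -358440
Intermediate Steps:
-40*(7368 - 1*(-1593)) = -40*(7368 + 1593) = -40*8961 = -358440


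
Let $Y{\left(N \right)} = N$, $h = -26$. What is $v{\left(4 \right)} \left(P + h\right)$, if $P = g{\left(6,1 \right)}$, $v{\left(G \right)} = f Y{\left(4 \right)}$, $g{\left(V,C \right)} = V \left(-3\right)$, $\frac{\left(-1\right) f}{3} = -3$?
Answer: $-1584$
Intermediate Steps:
$f = 9$ ($f = \left(-3\right) \left(-3\right) = 9$)
$g{\left(V,C \right)} = - 3 V$
$v{\left(G \right)} = 36$ ($v{\left(G \right)} = 9 \cdot 4 = 36$)
$P = -18$ ($P = \left(-3\right) 6 = -18$)
$v{\left(4 \right)} \left(P + h\right) = 36 \left(-18 - 26\right) = 36 \left(-44\right) = -1584$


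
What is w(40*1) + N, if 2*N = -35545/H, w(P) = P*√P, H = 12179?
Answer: -35545/24358 + 80*√10 ≈ 251.52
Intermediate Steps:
w(P) = P^(3/2)
N = -35545/24358 (N = (-35545/12179)/2 = (-35545*1/12179)/2 = (½)*(-35545/12179) = -35545/24358 ≈ -1.4593)
w(40*1) + N = (40*1)^(3/2) - 35545/24358 = 40^(3/2) - 35545/24358 = 80*√10 - 35545/24358 = -35545/24358 + 80*√10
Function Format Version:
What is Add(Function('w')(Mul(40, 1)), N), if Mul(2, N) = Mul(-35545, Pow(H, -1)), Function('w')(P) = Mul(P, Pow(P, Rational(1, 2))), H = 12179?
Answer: Add(Rational(-35545, 24358), Mul(80, Pow(10, Rational(1, 2)))) ≈ 251.52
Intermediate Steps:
Function('w')(P) = Pow(P, Rational(3, 2))
N = Rational(-35545, 24358) (N = Mul(Rational(1, 2), Mul(-35545, Pow(12179, -1))) = Mul(Rational(1, 2), Mul(-35545, Rational(1, 12179))) = Mul(Rational(1, 2), Rational(-35545, 12179)) = Rational(-35545, 24358) ≈ -1.4593)
Add(Function('w')(Mul(40, 1)), N) = Add(Pow(Mul(40, 1), Rational(3, 2)), Rational(-35545, 24358)) = Add(Pow(40, Rational(3, 2)), Rational(-35545, 24358)) = Add(Mul(80, Pow(10, Rational(1, 2))), Rational(-35545, 24358)) = Add(Rational(-35545, 24358), Mul(80, Pow(10, Rational(1, 2))))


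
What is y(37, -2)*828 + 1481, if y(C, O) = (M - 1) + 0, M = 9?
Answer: 8105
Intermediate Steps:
y(C, O) = 8 (y(C, O) = (9 - 1) + 0 = 8 + 0 = 8)
y(37, -2)*828 + 1481 = 8*828 + 1481 = 6624 + 1481 = 8105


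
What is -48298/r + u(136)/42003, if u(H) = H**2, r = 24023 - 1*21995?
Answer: -25527577/1092078 ≈ -23.375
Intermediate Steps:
r = 2028 (r = 24023 - 21995 = 2028)
-48298/r + u(136)/42003 = -48298/2028 + 136**2/42003 = -48298*1/2028 + 18496*(1/42003) = -24149/1014 + 18496/42003 = -25527577/1092078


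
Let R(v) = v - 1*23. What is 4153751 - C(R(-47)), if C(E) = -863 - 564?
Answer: 4155178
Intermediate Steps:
R(v) = -23 + v (R(v) = v - 23 = -23 + v)
C(E) = -1427
4153751 - C(R(-47)) = 4153751 - 1*(-1427) = 4153751 + 1427 = 4155178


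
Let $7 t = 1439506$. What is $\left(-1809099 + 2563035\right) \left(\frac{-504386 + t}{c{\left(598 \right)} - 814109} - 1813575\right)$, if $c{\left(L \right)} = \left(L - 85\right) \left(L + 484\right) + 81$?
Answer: $- \frac{1239292467902826672}{906367} \approx -1.3673 \cdot 10^{12}$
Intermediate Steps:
$t = \frac{1439506}{7}$ ($t = \frac{1}{7} \cdot 1439506 = \frac{1439506}{7} \approx 2.0564 \cdot 10^{5}$)
$c{\left(L \right)} = 81 + \left(-85 + L\right) \left(484 + L\right)$ ($c{\left(L \right)} = \left(-85 + L\right) \left(484 + L\right) + 81 = 81 + \left(-85 + L\right) \left(484 + L\right)$)
$\left(-1809099 + 2563035\right) \left(\frac{-504386 + t}{c{\left(598 \right)} - 814109} - 1813575\right) = \left(-1809099 + 2563035\right) \left(\frac{-504386 + \frac{1439506}{7}}{\left(-41059 + 598^{2} + 399 \cdot 598\right) - 814109} - 1813575\right) = 753936 \left(- \frac{2091196}{7 \left(\left(-41059 + 357604 + 238602\right) - 814109\right)} - 1813575\right) = 753936 \left(- \frac{2091196}{7 \left(555147 - 814109\right)} - 1813575\right) = 753936 \left(- \frac{2091196}{7 \left(-258962\right)} - 1813575\right) = 753936 \left(\left(- \frac{2091196}{7}\right) \left(- \frac{1}{258962}\right) - 1813575\right) = 753936 \left(\frac{1045598}{906367} - 1813575\right) = 753936 \left(- \frac{1643763486427}{906367}\right) = - \frac{1239292467902826672}{906367}$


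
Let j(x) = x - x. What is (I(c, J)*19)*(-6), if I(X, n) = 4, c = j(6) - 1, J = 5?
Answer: -456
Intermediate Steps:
j(x) = 0
c = -1 (c = 0 - 1 = -1)
(I(c, J)*19)*(-6) = (4*19)*(-6) = 76*(-6) = -456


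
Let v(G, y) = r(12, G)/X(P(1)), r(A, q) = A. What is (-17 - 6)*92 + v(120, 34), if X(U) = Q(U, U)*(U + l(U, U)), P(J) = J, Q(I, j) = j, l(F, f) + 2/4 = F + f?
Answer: -10556/5 ≈ -2111.2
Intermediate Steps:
l(F, f) = -½ + F + f (l(F, f) = -½ + (F + f) = -½ + F + f)
X(U) = U*(-½ + 3*U) (X(U) = U*(U + (-½ + U + U)) = U*(U + (-½ + 2*U)) = U*(-½ + 3*U))
v(G, y) = 24/5 (v(G, y) = 12/(((½)*1*(-1 + 6*1))) = 12/(((½)*1*(-1 + 6))) = 12/(((½)*1*5)) = 12/(5/2) = 12*(⅖) = 24/5)
(-17 - 6)*92 + v(120, 34) = (-17 - 6)*92 + 24/5 = -23*92 + 24/5 = -2116 + 24/5 = -10556/5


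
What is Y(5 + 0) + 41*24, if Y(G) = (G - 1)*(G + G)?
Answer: 1024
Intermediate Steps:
Y(G) = 2*G*(-1 + G) (Y(G) = (-1 + G)*(2*G) = 2*G*(-1 + G))
Y(5 + 0) + 41*24 = 2*(5 + 0)*(-1 + (5 + 0)) + 41*24 = 2*5*(-1 + 5) + 984 = 2*5*4 + 984 = 40 + 984 = 1024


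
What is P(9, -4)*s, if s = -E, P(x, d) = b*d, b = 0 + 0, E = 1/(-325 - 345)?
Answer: 0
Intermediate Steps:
E = -1/670 (E = 1/(-670) = -1/670 ≈ -0.0014925)
b = 0
P(x, d) = 0 (P(x, d) = 0*d = 0)
s = 1/670 (s = -1*(-1/670) = 1/670 ≈ 0.0014925)
P(9, -4)*s = 0*(1/670) = 0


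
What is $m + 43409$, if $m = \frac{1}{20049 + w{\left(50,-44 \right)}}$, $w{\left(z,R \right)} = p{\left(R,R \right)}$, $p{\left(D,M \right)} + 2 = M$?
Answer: $\frac{868310228}{20003} \approx 43409.0$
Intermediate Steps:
$p{\left(D,M \right)} = -2 + M$
$w{\left(z,R \right)} = -2 + R$
$m = \frac{1}{20003}$ ($m = \frac{1}{20049 - 46} = \frac{1}{20003} \approx 4.9993 \cdot 10^{-5}$)
$m + 43409 = \frac{1}{20003} + 43409 = \frac{868310228}{20003}$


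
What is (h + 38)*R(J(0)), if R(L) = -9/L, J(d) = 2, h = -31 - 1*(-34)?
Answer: -369/2 ≈ -184.50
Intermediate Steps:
h = 3 (h = -31 + 34 = 3)
(h + 38)*R(J(0)) = (3 + 38)*(-9/2) = 41*(-9*½) = 41*(-9/2) = -369/2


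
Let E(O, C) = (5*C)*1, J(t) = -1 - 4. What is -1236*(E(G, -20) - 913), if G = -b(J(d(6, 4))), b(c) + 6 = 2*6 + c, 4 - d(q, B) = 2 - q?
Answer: 1252068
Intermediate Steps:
d(q, B) = 2 + q (d(q, B) = 4 - (2 - q) = 4 + (-2 + q) = 2 + q)
J(t) = -5
b(c) = 6 + c (b(c) = -6 + (2*6 + c) = -6 + (12 + c) = 6 + c)
G = -1 (G = -(6 - 5) = -1*1 = -1)
E(O, C) = 5*C
-1236*(E(G, -20) - 913) = -1236*(5*(-20) - 913) = -1236*(-100 - 913) = -1236*(-1013) = 1252068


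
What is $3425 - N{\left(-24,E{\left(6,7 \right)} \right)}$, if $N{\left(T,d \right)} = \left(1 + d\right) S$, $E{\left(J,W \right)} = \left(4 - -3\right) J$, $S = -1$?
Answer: $3468$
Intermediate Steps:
$E{\left(J,W \right)} = 7 J$ ($E{\left(J,W \right)} = \left(4 + 3\right) J = 7 J$)
$N{\left(T,d \right)} = -1 - d$ ($N{\left(T,d \right)} = \left(1 + d\right) \left(-1\right) = -1 - d$)
$3425 - N{\left(-24,E{\left(6,7 \right)} \right)} = 3425 - \left(-1 - 7 \cdot 6\right) = 3425 - \left(-1 - 42\right) = 3425 - -43 = 3425 + 43 = 3468$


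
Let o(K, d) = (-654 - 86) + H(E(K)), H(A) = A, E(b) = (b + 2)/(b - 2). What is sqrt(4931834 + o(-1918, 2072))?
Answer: sqrt(71007767970)/120 ≈ 2220.6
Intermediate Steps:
E(b) = (2 + b)/(-2 + b)
o(K, d) = -740 + (2 + K)/(-2 + K) (o(K, d) = (-654 - 86) + (2 + K)/(-2 + K) = -740 + (2 + K)/(-2 + K))
sqrt(4931834 + o(-1918, 2072)) = sqrt(4931834 + (1482 - 739*(-1918))/(-2 - 1918)) = sqrt(4931834 + (1482 + 1417402)/(-1920)) = sqrt(4931834 - 1/1920*1418884) = sqrt(4931834 - 354721/480) = sqrt(2366925599/480) = sqrt(71007767970)/120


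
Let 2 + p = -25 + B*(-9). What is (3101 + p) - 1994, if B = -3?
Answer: 1107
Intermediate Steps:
p = 0 (p = -2 + (-25 - 3*(-9)) = -2 + (-25 + 27) = -2 + 2 = 0)
(3101 + p) - 1994 = (3101 + 0) - 1994 = 3101 - 1994 = 1107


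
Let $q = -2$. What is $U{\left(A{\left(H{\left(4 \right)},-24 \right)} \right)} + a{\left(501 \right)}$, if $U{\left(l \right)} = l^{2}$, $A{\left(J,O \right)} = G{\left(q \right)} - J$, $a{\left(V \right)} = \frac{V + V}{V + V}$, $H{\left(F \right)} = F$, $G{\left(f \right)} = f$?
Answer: $37$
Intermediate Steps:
$a{\left(V \right)} = 1$ ($a{\left(V \right)} = \frac{2 V}{2 V} = 2 V \frac{1}{2 V} = 1$)
$A{\left(J,O \right)} = -2 - J$
$U{\left(A{\left(H{\left(4 \right)},-24 \right)} \right)} + a{\left(501 \right)} = \left(-2 - 4\right)^{2} + 1 = \left(-6\right)^{2} + 1 = 36 + 1 = 37$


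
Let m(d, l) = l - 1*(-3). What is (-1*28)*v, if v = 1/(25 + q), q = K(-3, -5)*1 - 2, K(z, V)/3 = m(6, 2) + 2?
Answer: -7/11 ≈ -0.63636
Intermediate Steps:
m(d, l) = 3 + l (m(d, l) = l + 3 = 3 + l)
K(z, V) = 21 (K(z, V) = 3*((3 + 2) + 2) = 3*(5 + 2) = 3*7 = 21)
q = 19 (q = 21*1 - 2 = 21 - 2 = 19)
v = 1/44 (v = 1/(25 + 19) = 1/44 ≈ 0.022727)
(-1*28)*v = -1*28*(1/44) = -28*1/44 = -7/11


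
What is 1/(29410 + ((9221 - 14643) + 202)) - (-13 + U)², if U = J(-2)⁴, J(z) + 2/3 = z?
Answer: -223995740749/158710590 ≈ -1411.3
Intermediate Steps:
J(z) = -⅔ + z
U = 4096/81 (U = (-⅔ - 2)⁴ = (-8/3)⁴ = 4096/81 ≈ 50.568)
1/(29410 + ((9221 - 14643) + 202)) - (-13 + U)² = 1/(29410 + ((9221 - 14643) + 202)) - (-13 + 4096/81)² = 1/(29410 + (-5422 + 202)) - (3043/81)² = 1/(29410 - 5220) - 1*9259849/6561 = 1/24190 - 9259849/6561 = -223995740749/158710590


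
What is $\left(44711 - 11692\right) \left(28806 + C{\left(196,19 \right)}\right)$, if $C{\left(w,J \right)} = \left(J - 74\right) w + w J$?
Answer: $718163250$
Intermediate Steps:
$C{\left(w,J \right)} = J w + w \left(-74 + J\right)$ ($C{\left(w,J \right)} = \left(J - 74\right) w + J w = \left(-74 + J\right) w + J w = w \left(-74 + J\right) + J w = J w + w \left(-74 + J\right)$)
$\left(44711 - 11692\right) \left(28806 + C{\left(196,19 \right)}\right) = \left(44711 - 11692\right) \left(28806 + 2 \cdot 196 \left(-37 + 19\right)\right) = 33019 \left(28806 + 2 \cdot 196 \left(-18\right)\right) = 33019 \left(28806 - 7056\right) = 33019 \cdot 21750 = 718163250$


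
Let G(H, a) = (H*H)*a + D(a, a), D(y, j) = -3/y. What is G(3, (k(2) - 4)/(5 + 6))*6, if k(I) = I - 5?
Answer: -468/77 ≈ -6.0779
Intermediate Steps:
k(I) = -5 + I
G(H, a) = -3/a + a*H**2 (G(H, a) = (H*H)*a - 3/a = H**2*a - 3/a = a*H**2 - 3/a = -3/a + a*H**2)
G(3, (k(2) - 4)/(5 + 6))*6 = (-3*(5 + 6)/((-5 + 2) - 4) + (((-5 + 2) - 4)/(5 + 6))*3**2)*6 = (-3*11/(-3 - 4) + ((-3 - 4)/11)*9)*6 = (-3/((-7*1/11)) - 7*1/11*9)*6 = (-3/(-7/11) - 7/11*9)*6 = (-3*(-11/7) - 63/11)*6 = (33/7 - 63/11)*6 = -78/77*6 = -468/77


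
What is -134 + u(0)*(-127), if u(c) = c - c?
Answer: -134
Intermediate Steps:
u(c) = 0
-134 + u(0)*(-127) = -134 + 0*(-127) = -134 + 0 = -134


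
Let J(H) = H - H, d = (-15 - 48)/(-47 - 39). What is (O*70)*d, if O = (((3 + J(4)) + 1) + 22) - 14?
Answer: 26460/43 ≈ 615.35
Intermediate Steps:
d = 63/86 (d = -63/(-86) = -63*(-1/86) = 63/86 ≈ 0.73256)
J(H) = 0
O = 12 (O = (((3 + 0) + 1) + 22) - 14 = ((3 + 1) + 22) - 14 = (4 + 22) - 14 = 26 - 14 = 12)
(O*70)*d = (12*70)*(63/86) = 840*(63/86) = 26460/43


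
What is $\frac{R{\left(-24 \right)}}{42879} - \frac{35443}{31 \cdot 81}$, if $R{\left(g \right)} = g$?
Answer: $- \frac{506606887}{35889723} \approx -14.116$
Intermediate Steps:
$\frac{R{\left(-24 \right)}}{42879} - \frac{35443}{31 \cdot 81} = - \frac{24}{42879} - \frac{35443}{31 \cdot 81} = \left(-24\right) \frac{1}{42879} - \frac{35443}{2511} = - \frac{8}{14293} - \frac{35443}{2511} = - \frac{506606887}{35889723}$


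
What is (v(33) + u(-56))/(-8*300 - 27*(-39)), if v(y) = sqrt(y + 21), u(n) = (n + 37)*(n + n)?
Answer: -2128/1347 - sqrt(6)/449 ≈ -1.5853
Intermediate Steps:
u(n) = 2*n*(37 + n) (u(n) = (37 + n)*(2*n) = 2*n*(37 + n))
v(y) = sqrt(21 + y)
(v(33) + u(-56))/(-8*300 - 27*(-39)) = (sqrt(21 + 33) + 2*(-56)*(37 - 56))/(-8*300 - 27*(-39)) = (sqrt(54) + 2*(-56)*(-19))/(-2400 + 1053) = (3*sqrt(6) + 2128)/(-1347) = (2128 + 3*sqrt(6))*(-1/1347) = -2128/1347 - sqrt(6)/449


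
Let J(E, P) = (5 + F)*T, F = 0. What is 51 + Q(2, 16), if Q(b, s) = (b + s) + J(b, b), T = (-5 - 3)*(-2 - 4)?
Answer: 309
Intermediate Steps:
T = 48 (T = -8*(-6) = 48)
J(E, P) = 240 (J(E, P) = (5 + 0)*48 = 5*48 = 240)
Q(b, s) = 240 + b + s (Q(b, s) = (b + s) + 240 = 240 + b + s)
51 + Q(2, 16) = 51 + (240 + 2 + 16) = 51 + 258 = 309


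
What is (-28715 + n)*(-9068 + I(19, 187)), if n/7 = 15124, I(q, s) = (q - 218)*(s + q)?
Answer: -3862433486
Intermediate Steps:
I(q, s) = (-218 + q)*(q + s)
n = 105868 (n = 7*15124 = 105868)
(-28715 + n)*(-9068 + I(19, 187)) = (-28715 + 105868)*(-9068 + (19² - 218*19 - 218*187 + 19*187)) = 77153*(-9068 + (361 - 4142 - 40766 + 3553)) = 77153*(-9068 - 40994) = 77153*(-50062) = -3862433486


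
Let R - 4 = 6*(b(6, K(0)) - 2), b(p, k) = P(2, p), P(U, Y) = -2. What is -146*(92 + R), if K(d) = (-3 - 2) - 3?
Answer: -10512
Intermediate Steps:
K(d) = -8 (K(d) = -5 - 3 = -8)
b(p, k) = -2
R = -20 (R = 4 + 6*(-2 - 2) = 4 + 6*(-4) = 4 - 24 = -20)
-146*(92 + R) = -146*(92 - 20) = -146*72 = -10512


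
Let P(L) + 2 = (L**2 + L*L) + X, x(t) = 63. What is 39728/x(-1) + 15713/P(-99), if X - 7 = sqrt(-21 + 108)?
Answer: 15292217675369/24219364806 - 15713*sqrt(87)/384434362 ≈ 631.40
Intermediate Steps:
X = 7 + sqrt(87) (X = 7 + sqrt(-21 + 108) = 7 + sqrt(87) ≈ 16.327)
P(L) = 5 + sqrt(87) + 2*L**2 (P(L) = -2 + ((L**2 + L*L) + (7 + sqrt(87))) = -2 + ((L**2 + L**2) + (7 + sqrt(87))) = -2 + (2*L**2 + (7 + sqrt(87))) = -2 + (7 + sqrt(87) + 2*L**2) = 5 + sqrt(87) + 2*L**2)
39728/x(-1) + 15713/P(-99) = 39728/63 + 15713/(5 + sqrt(87) + 2*(-99)**2) = 39728*(1/63) + 15713/(5 + sqrt(87) + 2*9801) = 39728/63 + 15713/(5 + sqrt(87) + 19602) = 39728/63 + 15713/(19607 + sqrt(87))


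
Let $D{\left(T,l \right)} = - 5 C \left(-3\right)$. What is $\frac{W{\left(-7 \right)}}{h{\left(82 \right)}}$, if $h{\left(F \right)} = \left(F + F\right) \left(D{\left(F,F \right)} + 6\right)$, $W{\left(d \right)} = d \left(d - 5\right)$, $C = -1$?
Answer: $- \frac{7}{123} \approx -0.056911$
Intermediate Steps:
$D{\left(T,l \right)} = -15$ ($D{\left(T,l \right)} = \left(-5\right) \left(-1\right) \left(-3\right) = 5 \left(-3\right) = -15$)
$W{\left(d \right)} = d \left(-5 + d\right)$
$h{\left(F \right)} = - 18 F$ ($h{\left(F \right)} = \left(F + F\right) \left(-15 + 6\right) = 2 F \left(-9\right) = - 18 F$)
$\frac{W{\left(-7 \right)}}{h{\left(82 \right)}} = \frac{\left(-7\right) \left(-5 - 7\right)}{\left(-18\right) 82} = \frac{\left(-7\right) \left(-12\right)}{-1476} = 84 \left(- \frac{1}{1476}\right) = - \frac{7}{123}$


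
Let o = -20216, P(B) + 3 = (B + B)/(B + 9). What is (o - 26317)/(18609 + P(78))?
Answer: -1349457/539626 ≈ -2.5007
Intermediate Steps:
P(B) = -3 + 2*B/(9 + B) (P(B) = -3 + (B + B)/(B + 9) = -3 + (2*B)/(9 + B) = -3 + 2*B/(9 + B))
(o - 26317)/(18609 + P(78)) = (-20216 - 26317)/(18609 + (-27 - 1*78)/(9 + 78)) = -46533/(18609 + (-27 - 78)/87) = -46533/(18609 + (1/87)*(-105)) = -46533/(18609 - 35/29) = -46533/539626/29 = -46533*29/539626 = -1349457/539626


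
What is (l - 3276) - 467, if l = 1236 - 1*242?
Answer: -2749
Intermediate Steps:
l = 994 (l = 1236 - 242 = 994)
(l - 3276) - 467 = (994 - 3276) - 467 = -2282 - 467 = -2749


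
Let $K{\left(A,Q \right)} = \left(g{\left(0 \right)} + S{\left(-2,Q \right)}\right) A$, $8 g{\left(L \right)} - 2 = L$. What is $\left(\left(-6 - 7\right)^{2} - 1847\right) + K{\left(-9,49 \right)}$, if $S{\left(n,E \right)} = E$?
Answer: $- \frac{8485}{4} \approx -2121.3$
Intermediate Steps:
$g{\left(L \right)} = \frac{1}{4} + \frac{L}{8}$
$K{\left(A,Q \right)} = A \left(\frac{1}{4} + Q\right)$ ($K{\left(A,Q \right)} = \left(\left(\frac{1}{4} + \frac{1}{8} \cdot 0\right) + Q\right) A = \left(\left(\frac{1}{4} + 0\right) + Q\right) A = \left(\frac{1}{4} + Q\right) A = A \left(\frac{1}{4} + Q\right)$)
$\left(\left(-6 - 7\right)^{2} - 1847\right) + K{\left(-9,49 \right)} = \left(\left(-6 - 7\right)^{2} - 1847\right) - 9 \left(\frac{1}{4} + 49\right) = \left(\left(-13\right)^{2} - 1847\right) - \frac{1773}{4} = \left(169 - 1847\right) - \frac{1773}{4} = -1678 - \frac{1773}{4} = - \frac{8485}{4}$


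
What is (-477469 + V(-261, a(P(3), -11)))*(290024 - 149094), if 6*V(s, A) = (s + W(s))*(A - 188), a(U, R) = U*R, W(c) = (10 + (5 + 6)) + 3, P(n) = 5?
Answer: -65936989565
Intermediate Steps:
W(c) = 24 (W(c) = (10 + 11) + 3 = 21 + 3 = 24)
a(U, R) = R*U
V(s, A) = (-188 + A)*(24 + s)/6 (V(s, A) = ((s + 24)*(A - 188))/6 = ((24 + s)*(-188 + A))/6 = ((-188 + A)*(24 + s))/6 = (-188 + A)*(24 + s)/6)
(-477469 + V(-261, a(P(3), -11)))*(290024 - 149094) = (-477469 + (-752 + 4*(-11*5) - 94/3*(-261) + (1/6)*(-11*5)*(-261)))*(290024 - 149094) = (-477469 + (-752 + 4*(-55) + 8178 + (1/6)*(-55)*(-261)))*140930 = (-477469 + (-752 - 220 + 8178 + 4785/2))*140930 = (-477469 + 19197/2)*140930 = -935741/2*140930 = -65936989565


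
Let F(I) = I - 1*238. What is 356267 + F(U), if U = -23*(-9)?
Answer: 356236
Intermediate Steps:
U = 207
F(I) = -238 + I (F(I) = I - 238 = -238 + I)
356267 + F(U) = 356267 + (-238 + 207) = 356267 - 31 = 356236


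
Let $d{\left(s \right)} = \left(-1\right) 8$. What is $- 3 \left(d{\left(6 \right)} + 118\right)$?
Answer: $-330$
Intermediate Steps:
$d{\left(s \right)} = -8$
$- 3 \left(d{\left(6 \right)} + 118\right) = - 3 \left(-8 + 118\right) = \left(-3\right) 110 = -330$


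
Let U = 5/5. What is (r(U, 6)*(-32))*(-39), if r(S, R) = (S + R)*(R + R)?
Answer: 104832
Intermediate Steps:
U = 1 (U = 5*(1/5) = 1)
r(S, R) = 2*R*(R + S) (r(S, R) = (R + S)*(2*R) = 2*R*(R + S))
(r(U, 6)*(-32))*(-39) = ((2*6*(6 + 1))*(-32))*(-39) = ((2*6*7)*(-32))*(-39) = (84*(-32))*(-39) = -2688*(-39) = 104832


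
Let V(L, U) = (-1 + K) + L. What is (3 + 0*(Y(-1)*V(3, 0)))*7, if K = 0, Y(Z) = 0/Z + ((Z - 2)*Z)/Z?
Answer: 21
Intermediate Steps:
Y(Z) = -2 + Z (Y(Z) = 0 + ((-2 + Z)*Z)/Z = 0 + (Z*(-2 + Z))/Z = 0 + (-2 + Z) = -2 + Z)
V(L, U) = -1 + L (V(L, U) = (-1 + 0) + L = -1 + L)
(3 + 0*(Y(-1)*V(3, 0)))*7 = (3 + 0*((-2 - 1)*(-1 + 3)))*7 = (3 + 0*(-3*2))*7 = (3 + 0*(-6))*7 = (3 + 0)*7 = 3*7 = 21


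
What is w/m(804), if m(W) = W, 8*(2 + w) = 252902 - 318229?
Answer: -21781/2144 ≈ -10.159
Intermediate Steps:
w = -65343/8 (w = -2 + (252902 - 318229)/8 = -2 + (⅛)*(-65327) = -2 - 65327/8 = -65343/8 ≈ -8167.9)
w/m(804) = -65343/8/804 = -65343/8*1/804 = -21781/2144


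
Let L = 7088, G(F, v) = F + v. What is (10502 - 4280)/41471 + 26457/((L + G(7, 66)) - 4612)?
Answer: 1113058125/105709579 ≈ 10.529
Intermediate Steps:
(10502 - 4280)/41471 + 26457/((L + G(7, 66)) - 4612) = (10502 - 4280)/41471 + 26457/((7088 + (7 + 66)) - 4612) = 6222*(1/41471) + 26457/((7088 + 73) - 4612) = 6222/41471 + 26457/(7161 - 4612) = 6222/41471 + 26457/2549 = 1113058125/105709579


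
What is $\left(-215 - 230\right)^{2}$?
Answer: $198025$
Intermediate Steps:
$\left(-215 - 230\right)^{2} = \left(-445\right)^{2} = 198025$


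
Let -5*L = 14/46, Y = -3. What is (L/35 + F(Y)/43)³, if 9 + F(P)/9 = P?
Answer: -239980882438207/15115026078125 ≈ -15.877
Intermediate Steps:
F(P) = -81 + 9*P
L = -7/115 (L = -14/(5*46) = -⅕*7/23 = -7/115 ≈ -0.060870)
(L/35 + F(Y)/43)³ = (-7/115/35 + (-81 + 9*(-3))/43)³ = (-7/115*1/35 + (-81 - 27)*(1/43))³ = (-1/575 - 108*1/43)³ = (-1/575 - 108/43)³ = (-62143/24725)³ = -239980882438207/15115026078125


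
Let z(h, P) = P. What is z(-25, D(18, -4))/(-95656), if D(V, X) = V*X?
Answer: 9/11957 ≈ 0.00075270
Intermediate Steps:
z(-25, D(18, -4))/(-95656) = (18*(-4))/(-95656) = -72*(-1/95656) = 9/11957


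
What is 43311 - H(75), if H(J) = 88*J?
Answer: 36711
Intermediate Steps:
43311 - H(75) = 43311 - 88*75 = 43311 - 1*6600 = 43311 - 6600 = 36711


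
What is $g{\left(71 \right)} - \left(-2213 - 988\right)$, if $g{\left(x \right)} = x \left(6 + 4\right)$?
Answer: $3911$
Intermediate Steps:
$g{\left(x \right)} = 10 x$ ($g{\left(x \right)} = x 10 = 10 x$)
$g{\left(71 \right)} - \left(-2213 - 988\right) = 10 \cdot 71 - \left(-2213 - 988\right) = 710 - \left(-2213 - 988\right) = 710 - -3201 = 710 + 3201 = 3911$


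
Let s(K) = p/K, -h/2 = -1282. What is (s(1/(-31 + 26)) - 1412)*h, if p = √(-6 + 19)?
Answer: -3620368 - 12820*√13 ≈ -3.6666e+6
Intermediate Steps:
h = 2564 (h = -2*(-1282) = 2564)
p = √13 ≈ 3.6056
s(K) = √13/K
(s(1/(-31 + 26)) - 1412)*h = (√13/(1/(-31 + 26)) - 1412)*2564 = (√13/(1/(-5)) - 1412)*2564 = (√13/(-⅕) - 1412)*2564 = (√13*(-5) - 1412)*2564 = (-5*√13 - 1412)*2564 = (-1412 - 5*√13)*2564 = -3620368 - 12820*√13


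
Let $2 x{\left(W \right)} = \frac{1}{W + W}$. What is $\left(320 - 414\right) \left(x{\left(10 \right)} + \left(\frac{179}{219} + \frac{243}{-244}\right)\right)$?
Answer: $\frac{3856397}{267180} \approx 14.434$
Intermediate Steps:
$x{\left(W \right)} = \frac{1}{4 W}$ ($x{\left(W \right)} = \frac{1}{2 \left(W + W\right)} = \frac{1}{2 \cdot 2 W} = \frac{\frac{1}{2} \frac{1}{W}}{2} = \frac{1}{4 W}$)
$\left(320 - 414\right) \left(x{\left(10 \right)} + \left(\frac{179}{219} + \frac{243}{-244}\right)\right) = \left(320 - 414\right) \left(\frac{1}{4 \cdot 10} + \left(\frac{179}{219} + \frac{243}{-244}\right)\right) = - 94 \left(\frac{1}{4} \cdot \frac{1}{10} + \left(179 \cdot \frac{1}{219} + 243 \left(- \frac{1}{244}\right)\right)\right) = - 94 \left(\frac{1}{40} + \left(\frac{179}{219} - \frac{243}{244}\right)\right) = - 94 \left(\frac{1}{40} - \frac{9541}{53436}\right) = \left(-94\right) \left(- \frac{82051}{534360}\right) = \frac{3856397}{267180}$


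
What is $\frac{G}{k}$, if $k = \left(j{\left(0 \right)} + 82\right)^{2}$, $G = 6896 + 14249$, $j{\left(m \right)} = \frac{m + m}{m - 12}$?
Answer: $\frac{21145}{6724} \approx 3.1447$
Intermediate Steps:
$j{\left(m \right)} = \frac{2 m}{-12 + m}$
$G = 21145$
$k = 6724$ ($k = \left(2 \cdot 0 \frac{1}{-12 + 0} + 82\right)^{2} = \left(2 \cdot 0 \frac{1}{-12} + 82\right)^{2} = \left(2 \cdot 0 \left(- \frac{1}{12}\right) + 82\right)^{2} = \left(0 + 82\right)^{2} = 82^{2} = 6724$)
$\frac{G}{k} = \frac{21145}{6724}$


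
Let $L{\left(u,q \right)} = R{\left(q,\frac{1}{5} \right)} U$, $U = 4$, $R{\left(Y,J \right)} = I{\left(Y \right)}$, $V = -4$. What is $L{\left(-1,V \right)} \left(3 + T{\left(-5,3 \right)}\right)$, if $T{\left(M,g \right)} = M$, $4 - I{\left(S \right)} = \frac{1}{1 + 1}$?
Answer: $-28$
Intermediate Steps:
$I{\left(S \right)} = \frac{7}{2}$ ($I{\left(S \right)} = 4 - \frac{1}{1 + 1} = 4 - \frac{1}{2} = \frac{7}{2}$)
$R{\left(Y,J \right)} = \frac{7}{2}$
$L{\left(u,q \right)} = 14$ ($L{\left(u,q \right)} = \frac{7}{2} \cdot 4 = 14$)
$L{\left(-1,V \right)} \left(3 + T{\left(-5,3 \right)}\right) = 14 \left(3 - 5\right) = 14 \left(-2\right) = -28$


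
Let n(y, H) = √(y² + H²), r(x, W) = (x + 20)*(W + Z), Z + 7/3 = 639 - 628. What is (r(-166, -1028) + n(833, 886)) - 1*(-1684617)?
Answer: 5500319/3 + √1478885 ≈ 1.8347e+6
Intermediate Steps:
Z = 26/3 (Z = -7/3 + (639 - 628) = -7/3 + 11 = 26/3 ≈ 8.6667)
r(x, W) = (20 + x)*(26/3 + W) (r(x, W) = (x + 20)*(W + 26/3) = (20 + x)*(26/3 + W))
n(y, H) = √(H² + y²)
(r(-166, -1028) + n(833, 886)) - 1*(-1684617) = ((520/3 + 20*(-1028) + (26/3)*(-166) - 1028*(-166)) + √(886² + 833²)) - 1*(-1684617) = ((520/3 - 20560 - 4316/3 + 170648) + √(784996 + 693889)) + 1684617 = (446468/3 + √1478885) + 1684617 = 5500319/3 + √1478885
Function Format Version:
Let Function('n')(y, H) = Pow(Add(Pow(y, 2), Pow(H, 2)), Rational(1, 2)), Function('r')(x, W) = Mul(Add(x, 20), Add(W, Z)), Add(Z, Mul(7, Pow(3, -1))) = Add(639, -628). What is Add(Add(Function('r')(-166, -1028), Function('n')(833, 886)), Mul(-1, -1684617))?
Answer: Add(Rational(5500319, 3), Pow(1478885, Rational(1, 2))) ≈ 1.8347e+6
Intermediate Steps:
Z = Rational(26, 3) (Z = Add(Rational(-7, 3), Add(639, -628)) = Add(Rational(-7, 3), 11) = Rational(26, 3) ≈ 8.6667)
Function('r')(x, W) = Mul(Add(20, x), Add(Rational(26, 3), W)) (Function('r')(x, W) = Mul(Add(x, 20), Add(W, Rational(26, 3))) = Mul(Add(20, x), Add(Rational(26, 3), W)))
Function('n')(y, H) = Pow(Add(Pow(H, 2), Pow(y, 2)), Rational(1, 2))
Add(Add(Function('r')(-166, -1028), Function('n')(833, 886)), Mul(-1, -1684617)) = Add(Add(Add(Rational(520, 3), Mul(20, -1028), Mul(Rational(26, 3), -166), Mul(-1028, -166)), Pow(Add(Pow(886, 2), Pow(833, 2)), Rational(1, 2))), Mul(-1, -1684617)) = Add(Add(Add(Rational(520, 3), -20560, Rational(-4316, 3), 170648), Pow(Add(784996, 693889), Rational(1, 2))), 1684617) = Add(Add(Rational(446468, 3), Pow(1478885, Rational(1, 2))), 1684617) = Add(Rational(5500319, 3), Pow(1478885, Rational(1, 2)))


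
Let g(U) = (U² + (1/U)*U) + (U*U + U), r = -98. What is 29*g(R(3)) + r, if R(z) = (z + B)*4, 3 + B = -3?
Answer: 7935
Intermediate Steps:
B = -6 (B = -3 - 3 = -6)
R(z) = -24 + 4*z (R(z) = (z - 6)*4 = (-6 + z)*4 = -24 + 4*z)
g(U) = 1 + U + 2*U² (g(U) = (U² + U/U) + (U² + U) = (U² + 1) + (U + U²) = (1 + U²) + (U + U²) = 1 + U + 2*U²)
29*g(R(3)) + r = 29*(1 + (-24 + 4*3) + 2*(-24 + 4*3)²) - 98 = 29*(1 + (-24 + 12) + 2*(-24 + 12)²) - 98 = 29*(1 - 12 + 2*(-12)²) - 98 = 29*(1 - 12 + 2*144) - 98 = 29*(1 - 12 + 288) - 98 = 29*277 - 98 = 8033 - 98 = 7935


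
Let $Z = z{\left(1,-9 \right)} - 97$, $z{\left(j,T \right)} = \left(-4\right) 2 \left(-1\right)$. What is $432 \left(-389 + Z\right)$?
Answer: $-206496$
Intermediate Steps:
$z{\left(j,T \right)} = 8$ ($z{\left(j,T \right)} = \left(-8\right) \left(-1\right) = 8$)
$Z = -89$ ($Z = 8 - 97 = -89$)
$432 \left(-389 + Z\right) = 432 \left(-389 - 89\right) = 432 \left(-478\right) = -206496$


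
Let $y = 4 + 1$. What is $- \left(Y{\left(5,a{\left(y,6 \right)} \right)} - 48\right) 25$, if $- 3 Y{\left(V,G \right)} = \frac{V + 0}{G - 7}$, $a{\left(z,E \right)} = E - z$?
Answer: $\frac{21475}{18} \approx 1193.1$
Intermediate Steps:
$y = 5$
$Y{\left(V,G \right)} = - \frac{V}{3 \left(-7 + G\right)}$ ($Y{\left(V,G \right)} = - \frac{\left(V + 0\right) \frac{1}{G - 7}}{3} = - \frac{V \frac{1}{-7 + G}}{3} = - \frac{V}{3 \left(-7 + G\right)}$)
$- \left(Y{\left(5,a{\left(y,6 \right)} \right)} - 48\right) 25 = - \left(\left(-1\right) 5 \frac{1}{-21 + 3 \left(6 - 5\right)} - 48\right) 25 = - \left(\left(-1\right) 5 \frac{1}{-21 + 3 \cdot 1} - 48\right) 25 = - \left(\left(-1\right) 5 \frac{1}{-21 + 3} - 48\right) 25 = - \left(\left(-1\right) 5 \frac{1}{-18} - 48\right) 25 = - \left(\left(-1\right) 5 \left(- \frac{1}{18}\right) - 48\right) 25 = - \left(\frac{5}{18} - 48\right) 25 = - \frac{\left(-859\right) 25}{18} = \left(-1\right) \left(- \frac{21475}{18}\right) = \frac{21475}{18}$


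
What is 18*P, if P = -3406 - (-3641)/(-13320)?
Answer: -45371561/740 ≈ -61313.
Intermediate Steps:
P = -45371561/13320 (P = -3406 - (-3641)*(-1)/13320 = -3406 - 1*3641/13320 = -3406 - 3641/13320 = -45371561/13320 ≈ -3406.3)
18*P = 18*(-45371561/13320) = -45371561/740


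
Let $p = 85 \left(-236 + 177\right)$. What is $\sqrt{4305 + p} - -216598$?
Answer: $216598 + i \sqrt{710} \approx 2.166 \cdot 10^{5} + 26.646 i$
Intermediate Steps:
$p = -5015$ ($p = 85 \left(-59\right) = -5015$)
$\sqrt{4305 + p} - -216598 = \sqrt{4305 - 5015} - -216598 = \sqrt{-710} + 216598 = i \sqrt{710} + 216598 = 216598 + i \sqrt{710}$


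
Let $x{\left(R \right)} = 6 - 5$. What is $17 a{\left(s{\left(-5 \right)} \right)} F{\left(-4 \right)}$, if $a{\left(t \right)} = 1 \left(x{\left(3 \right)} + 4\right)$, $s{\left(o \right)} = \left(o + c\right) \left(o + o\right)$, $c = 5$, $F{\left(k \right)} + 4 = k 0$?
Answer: $-340$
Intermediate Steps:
$x{\left(R \right)} = 1$
$F{\left(k \right)} = -4$ ($F{\left(k \right)} = -4 + k 0 = -4 + 0 = -4$)
$s{\left(o \right)} = 2 o \left(5 + o\right)$ ($s{\left(o \right)} = \left(o + 5\right) \left(o + o\right) = \left(5 + o\right) 2 o = 2 o \left(5 + o\right)$)
$a{\left(t \right)} = 5$ ($a{\left(t \right)} = 1 \left(1 + 4\right) = 1 \cdot 5 = 5$)
$17 a{\left(s{\left(-5 \right)} \right)} F{\left(-4 \right)} = 17 \cdot 5 \left(-4\right) = 85 \left(-4\right) = -340$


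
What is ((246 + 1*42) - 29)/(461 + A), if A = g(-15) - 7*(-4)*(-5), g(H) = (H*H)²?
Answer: 37/7278 ≈ 0.0050838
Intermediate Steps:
g(H) = H⁴ (g(H) = (H²)² = H⁴)
A = 50485 (A = (-15)⁴ - 7*(-4)*(-5) = 50625 - (-28)*(-5) = 50625 - 1*140 = 50625 - 140 = 50485)
((246 + 1*42) - 29)/(461 + A) = ((246 + 1*42) - 29)/(461 + 50485) = ((246 + 42) - 29)/50946 = (288 - 29)*(1/50946) = 259*(1/50946) = 37/7278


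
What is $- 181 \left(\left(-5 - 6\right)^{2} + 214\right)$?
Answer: $-60635$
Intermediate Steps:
$- 181 \left(\left(-5 - 6\right)^{2} + 214\right) = - 181 \left(\left(-11\right)^{2} + 214\right) = - 181 \left(121 + 214\right) = \left(-181\right) 335 = -60635$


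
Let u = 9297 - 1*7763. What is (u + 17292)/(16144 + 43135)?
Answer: 18826/59279 ≈ 0.31758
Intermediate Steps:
u = 1534 (u = 9297 - 7763 = 1534)
(u + 17292)/(16144 + 43135) = (1534 + 17292)/(16144 + 43135) = 18826/59279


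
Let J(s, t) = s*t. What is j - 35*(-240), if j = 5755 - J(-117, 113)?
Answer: 27376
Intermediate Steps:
j = 18976 (j = 5755 - (-117)*113 = 5755 - 1*(-13221) = 5755 + 13221 = 18976)
j - 35*(-240) = 18976 - 35*(-240) = 18976 - 1*(-8400) = 18976 + 8400 = 27376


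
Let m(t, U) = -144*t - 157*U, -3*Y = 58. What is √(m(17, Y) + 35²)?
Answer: √16311/3 ≈ 42.572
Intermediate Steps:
Y = -58/3 (Y = -⅓*58 = -58/3 ≈ -19.333)
m(t, U) = -157*U - 144*t
√(m(17, Y) + 35²) = √((-157*(-58/3) - 144*17) + 35²) = √((9106/3 - 2448) + 1225) = √(1762/3 + 1225) = √(5437/3) = √16311/3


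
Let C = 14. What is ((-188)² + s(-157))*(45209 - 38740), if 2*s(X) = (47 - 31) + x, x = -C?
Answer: 228646805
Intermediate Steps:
x = -14 (x = -1*14 = -14)
s(X) = 1 (s(X) = ((47 - 31) - 14)/2 = (16 - 14)/2 = (½)*2 = 1)
((-188)² + s(-157))*(45209 - 38740) = ((-188)² + 1)*(45209 - 38740) = (35344 + 1)*6469 = 35345*6469 = 228646805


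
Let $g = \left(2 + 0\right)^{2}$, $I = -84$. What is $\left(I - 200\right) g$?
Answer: $-1136$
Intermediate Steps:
$g = 4$ ($g = 2^{2} = 4$)
$\left(I - 200\right) g = \left(-84 - 200\right) 4 = \left(-284\right) 4 = -1136$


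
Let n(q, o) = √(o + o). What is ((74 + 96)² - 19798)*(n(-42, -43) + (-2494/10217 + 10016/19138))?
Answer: 248499618300/97766473 + 9102*I*√86 ≈ 2541.8 + 84409.0*I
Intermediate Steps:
n(q, o) = √2*√o (n(q, o) = √(2*o) = √2*√o)
((74 + 96)² - 19798)*(n(-42, -43) + (-2494/10217 + 10016/19138)) = ((74 + 96)² - 19798)*(√2*√(-43) + (-2494/10217 + 10016/19138)) = (170² - 19798)*(√2*(I*√43) + (-2494*1/10217 + 10016*(1/19138))) = (28900 - 19798)*(I*√86 + (-2494/10217 + 5008/9569)) = 9102*(I*√86 + 27301650/97766473) = 9102*(27301650/97766473 + I*√86) = 248499618300/97766473 + 9102*I*√86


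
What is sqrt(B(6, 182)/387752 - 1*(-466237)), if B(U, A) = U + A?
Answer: sqrt(4381217831135114)/96938 ≈ 682.82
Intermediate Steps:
B(U, A) = A + U
sqrt(B(6, 182)/387752 - 1*(-466237)) = sqrt((182 + 6)/387752 - 1*(-466237)) = sqrt(188*(1/387752) + 466237) = sqrt(47/96938 + 466237) = sqrt(45196082353/96938) = sqrt(4381217831135114)/96938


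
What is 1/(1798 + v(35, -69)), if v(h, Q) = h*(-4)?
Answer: 1/1658 ≈ 0.00060314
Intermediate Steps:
v(h, Q) = -4*h
1/(1798 + v(35, -69)) = 1/(1798 - 4*35) = 1/(1798 - 140) = 1/1658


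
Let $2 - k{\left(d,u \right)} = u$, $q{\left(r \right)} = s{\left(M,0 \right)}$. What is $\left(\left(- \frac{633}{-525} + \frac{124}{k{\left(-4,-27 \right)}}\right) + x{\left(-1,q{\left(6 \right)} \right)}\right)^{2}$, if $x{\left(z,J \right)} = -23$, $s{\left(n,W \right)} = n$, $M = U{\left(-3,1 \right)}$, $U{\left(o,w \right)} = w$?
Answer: $\frac{7904276836}{25755625} \approx 306.9$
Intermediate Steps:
$M = 1$
$q{\left(r \right)} = 1$
$k{\left(d,u \right)} = 2 - u$
$\left(\left(- \frac{633}{-525} + \frac{124}{k{\left(-4,-27 \right)}}\right) + x{\left(-1,q{\left(6 \right)} \right)}\right)^{2} = \left(\left(- \frac{633}{-525} + \frac{124}{2 - -27}\right) - 23\right)^{2} = \left(\left(\left(-633\right) \left(- \frac{1}{525}\right) + \frac{124}{2 + 27}\right) - 23\right)^{2} = \left(\left(\frac{211}{175} + \frac{124}{29}\right) - 23\right)^{2} = \left(\frac{27819}{5075} - 23\right)^{2} = \left(- \frac{88906}{5075}\right)^{2} = \frac{7904276836}{25755625}$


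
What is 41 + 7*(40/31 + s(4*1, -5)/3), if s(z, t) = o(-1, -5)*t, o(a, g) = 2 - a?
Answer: 466/31 ≈ 15.032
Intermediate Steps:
s(z, t) = 3*t (s(z, t) = (2 - 1*(-1))*t = (2 + 1)*t = 3*t)
41 + 7*(40/31 + s(4*1, -5)/3) = 41 + 7*(40/31 + (3*(-5))/3) = 41 + 7*(40*(1/31) - 15*⅓) = 41 + 7*(40/31 - 5) = 41 + 7*(-115/31) = 41 - 805/31 = 466/31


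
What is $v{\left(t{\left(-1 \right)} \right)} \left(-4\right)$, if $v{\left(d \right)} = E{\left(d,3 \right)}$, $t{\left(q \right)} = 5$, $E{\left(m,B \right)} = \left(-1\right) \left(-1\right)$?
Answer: $-4$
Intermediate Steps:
$E{\left(m,B \right)} = 1$
$v{\left(d \right)} = 1$
$v{\left(t{\left(-1 \right)} \right)} \left(-4\right) = 1 \left(-4\right) = -4$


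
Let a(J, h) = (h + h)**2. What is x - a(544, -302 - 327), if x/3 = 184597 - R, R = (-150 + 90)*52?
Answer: -1019413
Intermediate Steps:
a(J, h) = 4*h**2 (a(J, h) = (2*h)**2 = 4*h**2)
R = -3120 (R = -60*52 = -3120)
x = 563151 (x = 3*(184597 - 1*(-3120)) = 3*(184597 + 3120) = 3*187717 = 563151)
x - a(544, -302 - 327) = 563151 - 4*(-302 - 327)**2 = 563151 - 4*(-629)**2 = 563151 - 4*395641 = 563151 - 1*1582564 = 563151 - 1582564 = -1019413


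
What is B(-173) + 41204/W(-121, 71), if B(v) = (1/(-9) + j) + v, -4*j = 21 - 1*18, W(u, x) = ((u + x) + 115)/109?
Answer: 161277661/2340 ≈ 68922.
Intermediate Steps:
W(u, x) = 115/109 + u/109 + x/109 (W(u, x) = (115 + u + x)*(1/109) = 115/109 + u/109 + x/109)
j = -3/4 (j = -(21 - 1*18)/4 = -(21 - 18)/4 = -1/4*3 = -3/4 ≈ -0.75000)
B(v) = -31/36 + v (B(v) = (1/(-9) - 3/4) + v = (-1/9 - 3/4) + v = -31/36 + v)
B(-173) + 41204/W(-121, 71) = (-31/36 - 173) + 41204/(115/109 + (1/109)*(-121) + (1/109)*71) = -6259/36 + 41204/(115/109 - 121/109 + 71/109) = -6259/36 + 41204/(65/109) = -6259/36 + 41204*(109/65) = -6259/36 + 4491236/65 = 161277661/2340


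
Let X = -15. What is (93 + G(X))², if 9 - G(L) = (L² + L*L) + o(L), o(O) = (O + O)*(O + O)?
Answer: 1557504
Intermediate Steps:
o(O) = 4*O² (o(O) = (2*O)*(2*O) = 4*O²)
G(L) = 9 - 6*L² (G(L) = 9 - ((L² + L*L) + 4*L²) = 9 - ((L² + L²) + 4*L²) = 9 - (2*L² + 4*L²) = 9 - 6*L²)
(93 + G(X))² = (93 + (9 - 6*(-15)²))² = (93 + (9 - 6*225))² = (93 + (9 - 1350))² = (93 - 1341)² = (-1248)² = 1557504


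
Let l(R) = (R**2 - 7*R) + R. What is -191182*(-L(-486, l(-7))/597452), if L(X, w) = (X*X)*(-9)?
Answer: -101601953262/149363 ≈ -6.8024e+5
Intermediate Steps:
l(R) = R**2 - 6*R
L(X, w) = -9*X**2 (L(X, w) = X**2*(-9) = -9*X**2)
-191182*(-L(-486, l(-7))/597452) = -191182/((-597452/((-9*(-486)**2)))) = -191182/((-597452/((-9*236196)))) = -191182/((-597452/(-2125764))) = -191182/((-597452*(-1/2125764))) = -191182/149363/531441 = -191182*531441/149363 = -101601953262/149363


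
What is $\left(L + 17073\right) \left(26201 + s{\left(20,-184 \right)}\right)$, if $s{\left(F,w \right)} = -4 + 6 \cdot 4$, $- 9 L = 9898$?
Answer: $\frac{3769504739}{9} \approx 4.1883 \cdot 10^{8}$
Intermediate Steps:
$L = - \frac{9898}{9}$ ($L = \left(- \frac{1}{9}\right) 9898 = - \frac{9898}{9} \approx -1099.8$)
$s{\left(F,w \right)} = 20$ ($s{\left(F,w \right)} = -4 + 24 = 20$)
$\left(L + 17073\right) \left(26201 + s{\left(20,-184 \right)}\right) = \left(- \frac{9898}{9} + 17073\right) \left(26201 + 20\right) = \frac{143759}{9} \cdot 26221 = \frac{3769504739}{9}$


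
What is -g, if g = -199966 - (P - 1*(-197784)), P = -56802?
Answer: 340948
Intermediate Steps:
g = -340948 (g = -199966 - (-56802 - 1*(-197784)) = -199966 - (-56802 + 197784) = -199966 - 1*140982 = -199966 - 140982 = -340948)
-g = -1*(-340948) = 340948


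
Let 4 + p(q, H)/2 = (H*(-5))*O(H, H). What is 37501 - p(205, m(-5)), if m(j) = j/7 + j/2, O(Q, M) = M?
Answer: 3686007/98 ≈ 37612.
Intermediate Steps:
m(j) = 9*j/14 (m(j) = j*(1/7) + j*(1/2) = j/7 + j/2 = 9*j/14)
p(q, H) = -8 - 10*H**2 (p(q, H) = -8 + 2*((H*(-5))*H) = -8 + 2*((-5*H)*H) = -8 + 2*(-5*H**2) = -8 - 10*H**2)
37501 - p(205, m(-5)) = 37501 - (-8 - 10*((9/14)*(-5))**2) = 37501 - (-8 - 10*(-45/14)**2) = 37501 - (-8 - 10*2025/196) = 37501 - (-8 - 10125/98) = 37501 - 1*(-10909/98) = 37501 + 10909/98 = 3686007/98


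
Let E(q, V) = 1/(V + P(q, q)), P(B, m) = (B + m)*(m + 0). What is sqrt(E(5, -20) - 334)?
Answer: I*sqrt(300570)/30 ≈ 18.275*I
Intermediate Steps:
P(B, m) = m*(B + m) (P(B, m) = (B + m)*m = m*(B + m))
E(q, V) = 1/(V + 2*q**2) (E(q, V) = 1/(V + q*(q + q)) = 1/(V + q*(2*q)) = 1/(V + 2*q**2))
sqrt(E(5, -20) - 334) = sqrt(1/(-20 + 2*5**2) - 334) = sqrt(1/(-20 + 2*25) - 334) = sqrt(1/(-20 + 50) - 334) = sqrt(1/30 - 334) = sqrt(-10019/30) = I*sqrt(300570)/30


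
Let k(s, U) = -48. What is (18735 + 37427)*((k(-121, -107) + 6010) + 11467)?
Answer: 978847498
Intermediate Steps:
(18735 + 37427)*((k(-121, -107) + 6010) + 11467) = (18735 + 37427)*((-48 + 6010) + 11467) = 56162*(5962 + 11467) = 56162*17429 = 978847498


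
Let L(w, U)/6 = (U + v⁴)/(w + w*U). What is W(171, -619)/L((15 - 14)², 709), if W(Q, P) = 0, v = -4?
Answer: 0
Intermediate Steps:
L(w, U) = 6*(256 + U)/(w + U*w) (L(w, U) = 6*((U + (-4)⁴)/(w + w*U)) = 6*((U + 256)/(w + U*w)) = 6*((256 + U)/(w + U*w)) = 6*(256 + U)/(w + U*w))
W(171, -619)/L((15 - 14)², 709) = 0/((6*(256 + 709)/(((15 - 14)²)*(1 + 709)))) = 0/((6*965/(1²*710))) = 0/((6*(1/710)*965/1)) = 0/((6*1*(1/710)*965)) = 0/(579/71) = 0*(71/579) = 0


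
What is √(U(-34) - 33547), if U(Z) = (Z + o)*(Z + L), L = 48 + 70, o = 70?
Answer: I*√30523 ≈ 174.71*I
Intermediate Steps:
L = 118
U(Z) = (70 + Z)*(118 + Z) (U(Z) = (Z + 70)*(Z + 118) = (70 + Z)*(118 + Z))
√(U(-34) - 33547) = √((8260 + (-34)² + 188*(-34)) - 33547) = √((8260 + 1156 - 6392) - 33547) = √(3024 - 33547) = √(-30523) = I*√30523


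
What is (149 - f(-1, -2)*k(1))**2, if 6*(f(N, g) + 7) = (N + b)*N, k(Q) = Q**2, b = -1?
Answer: 218089/9 ≈ 24232.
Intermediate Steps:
f(N, g) = -7 + N*(-1 + N)/6 (f(N, g) = -7 + ((N - 1)*N)/6 = -7 + ((-1 + N)*N)/6 = -7 + (N*(-1 + N))/6 = -7 + N*(-1 + N)/6)
(149 - f(-1, -2)*k(1))**2 = (149 - (-7 - 1/6*(-1) + (1/6)*(-1)**2)*1**2)**2 = (149 - (-7 + 1/6 + (1/6)*1))**2 = (149 - (-7 + 1/6 + 1/6))**2 = (149 - (-20)/3)**2 = (149 - 1*(-20/3))**2 = (149 + 20/3)**2 = (467/3)**2 = 218089/9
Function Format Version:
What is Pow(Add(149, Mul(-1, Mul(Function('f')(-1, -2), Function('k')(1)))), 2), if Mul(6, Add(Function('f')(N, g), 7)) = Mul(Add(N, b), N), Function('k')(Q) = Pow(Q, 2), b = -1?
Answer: Rational(218089, 9) ≈ 24232.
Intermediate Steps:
Function('f')(N, g) = Add(-7, Mul(Rational(1, 6), N, Add(-1, N))) (Function('f')(N, g) = Add(-7, Mul(Rational(1, 6), Mul(Add(N, -1), N))) = Add(-7, Mul(Rational(1, 6), Mul(Add(-1, N), N))) = Add(-7, Mul(Rational(1, 6), Mul(N, Add(-1, N)))) = Add(-7, Mul(Rational(1, 6), N, Add(-1, N))))
Pow(Add(149, Mul(-1, Mul(Function('f')(-1, -2), Function('k')(1)))), 2) = Pow(Add(149, Mul(-1, Mul(Add(-7, Mul(Rational(-1, 6), -1), Mul(Rational(1, 6), Pow(-1, 2))), Pow(1, 2)))), 2) = Pow(Add(149, Mul(-1, Mul(Add(-7, Rational(1, 6), Mul(Rational(1, 6), 1)), 1))), 2) = Pow(Add(149, Mul(-1, Mul(Add(-7, Rational(1, 6), Rational(1, 6)), 1))), 2) = Pow(Add(149, Mul(-1, Mul(Rational(-20, 3), 1))), 2) = Pow(Add(149, Mul(-1, Rational(-20, 3))), 2) = Pow(Add(149, Rational(20, 3)), 2) = Pow(Rational(467, 3), 2) = Rational(218089, 9)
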